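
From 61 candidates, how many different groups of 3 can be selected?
C(61,3) = 61!/(3!×58!) = 35990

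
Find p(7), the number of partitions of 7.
Pentagonal recurrence p(n) = p(n-1) + p(n-2) - p(n-5) - p(n-7) + p(n-12) + p(n-15) - ... gives p(0..6) = 1, 1, 2, 3, 5, 7, 11. p(7) = p(6) + p(5) - p(2) - p(0) = 11 + 7 - 2 - 1 = 15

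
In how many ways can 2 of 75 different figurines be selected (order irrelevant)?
C(75,2) = 75!/(2!×73!) = 2775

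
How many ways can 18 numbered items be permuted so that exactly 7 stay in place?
Choose the 7 fixed points C(18,7) = 31824, derange the rest: !11 = Σ_{j=0}^{11} (-1)^j·11!/j! = 39916800 - 39916800 + 19958400 - 6652800 + 1663200 - 332640 + 55440 - 7920 + 990 - 110 + 11 - 1 = 14684570. Product = 31824 × 14684570 = 467321755680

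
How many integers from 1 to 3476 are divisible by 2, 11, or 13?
⌊3476/2⌋+⌊3476/11⌋+⌊3476/13⌋ - ⌊3476/22⌋-⌊3476/26⌋-⌊3476/143⌋ + ⌊3476/286⌋ = 1738+316+267 - 158-133-24 + 12 = 2018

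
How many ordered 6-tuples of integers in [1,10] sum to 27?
Coefficient of x^27 in (x + x² + ... + x^10)^6. By inclusion-exclusion on dice exceeding 10: Σ_j (-1)^j C(6,j)·C(27-1-10j, 5) = C(6,0)·C(26,5) - C(6,1)·C(16,5) + C(6,2)·C(6,5) = 1·65780 - 6·4368 + 15·6 = 39662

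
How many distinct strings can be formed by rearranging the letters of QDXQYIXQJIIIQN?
14! / (1! × 2! × 1! × 1! × 1! × 4! × 4!) = 75675600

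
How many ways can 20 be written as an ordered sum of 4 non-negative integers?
C(20+4-1, 4-1) = C(23, 3) = 1771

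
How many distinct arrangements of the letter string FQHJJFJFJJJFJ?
13! / (4! × 7! × 1! × 1!) = 51480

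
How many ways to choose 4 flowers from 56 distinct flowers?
C(56,4) = 56!/(4!×52!) = 367290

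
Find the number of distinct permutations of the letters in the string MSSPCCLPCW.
10! / (2! × 1! × 1! × 1! × 2! × 3!) = 151200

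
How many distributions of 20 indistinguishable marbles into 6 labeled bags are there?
C(20+6-1, 6-1) = C(25, 5) = 53130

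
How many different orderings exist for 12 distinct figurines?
12! = 479001600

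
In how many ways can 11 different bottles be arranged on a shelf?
11! = 39916800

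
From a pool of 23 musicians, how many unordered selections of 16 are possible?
C(23,16) = 23!/(16!×7!) = 245157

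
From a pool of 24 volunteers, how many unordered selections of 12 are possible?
C(24,12) = 24!/(12!×12!) = 2704156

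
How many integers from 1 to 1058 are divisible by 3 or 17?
⌊1058/3⌋ + ⌊1058/17⌋ - ⌊1058/51⌋ = 352 + 62 - 20 = 394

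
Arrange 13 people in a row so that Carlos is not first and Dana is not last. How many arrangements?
By inclusion-exclusion: 13! - 2×(13-1)! + (13-2)! = 6227020800 - 958003200 + 39916800 = 5308934400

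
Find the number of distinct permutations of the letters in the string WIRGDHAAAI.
10! / (2! × 1! × 3! × 1! × 1! × 1! × 1!) = 302400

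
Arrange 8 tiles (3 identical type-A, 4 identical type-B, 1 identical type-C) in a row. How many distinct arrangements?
8! / (3! × 4! × 1!) = 280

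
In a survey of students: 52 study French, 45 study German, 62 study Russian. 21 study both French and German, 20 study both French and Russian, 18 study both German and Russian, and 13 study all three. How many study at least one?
|A∪B∪C| = 52+45+62-21-20-18+13 = 113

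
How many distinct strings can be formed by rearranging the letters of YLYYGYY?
7! / (1! × 5! × 1!) = 42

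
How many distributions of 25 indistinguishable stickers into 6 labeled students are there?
C(25+6-1, 6-1) = C(30, 5) = 142506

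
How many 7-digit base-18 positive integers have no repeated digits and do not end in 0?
Last digit: 17 nonzero choices. First digit: 16 (nonzero, ≠last). Middle 5: P(16,5) = 524160. Total = 142571520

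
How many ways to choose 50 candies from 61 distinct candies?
C(61,50) = 61!/(50!×11!) = 418094152866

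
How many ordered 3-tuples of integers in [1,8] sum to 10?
Coefficient of x^10 in (x + x² + ... + x^8)^3. By inclusion-exclusion on dice exceeding 8: Σ_j (-1)^j C(3,j)·C(10-1-8j, 2) = C(3,0)·C(9,2) = 1·36 = 36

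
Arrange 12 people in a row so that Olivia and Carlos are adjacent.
Treat as block: (12-1)! × 2! = 39916800 × 2 = 79833600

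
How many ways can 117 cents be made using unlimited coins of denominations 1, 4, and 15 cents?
Coefficient of x^117 in 1/(1-x^1) · 1/(1-x^4) · 1/(1-x^15). Case on j = number of 15-cent coins (j = 0..7); remainder r = 117 - 15j is made from {1,4} in ⌊r/4⌋+1 ways. r = 117, 102, 87, 72, 57, 42, 27, 12 → 30 + 26 + 22 + 19 + 15 + 11 + 7 + 4 = 134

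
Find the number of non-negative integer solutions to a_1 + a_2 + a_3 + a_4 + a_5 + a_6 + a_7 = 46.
C(46+7-1, 7-1) = C(52, 6) = 20358520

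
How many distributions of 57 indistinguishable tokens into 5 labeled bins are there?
C(57+5-1, 5-1) = C(61, 4) = 521855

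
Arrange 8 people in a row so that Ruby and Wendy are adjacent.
Treat as block: (8-1)! × 2! = 5040 × 2 = 10080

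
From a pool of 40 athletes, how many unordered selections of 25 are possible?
C(40,25) = 40!/(25!×15!) = 40225345056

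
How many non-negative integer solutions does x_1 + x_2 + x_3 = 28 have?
C(28+3-1, 3-1) = C(30, 2) = 435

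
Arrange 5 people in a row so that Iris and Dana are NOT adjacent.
Total - adjacent = 5! - (5-1)!×2 = 120 - 48 = 72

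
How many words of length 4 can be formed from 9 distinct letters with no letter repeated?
P(9,4) = 9!/(9-4)! = 3024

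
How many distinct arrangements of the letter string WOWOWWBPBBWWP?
13! / (6! × 2! × 2! × 3!) = 360360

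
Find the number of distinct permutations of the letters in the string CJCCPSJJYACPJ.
13! / (4! × 1! × 1! × 1! × 4! × 2!) = 5405400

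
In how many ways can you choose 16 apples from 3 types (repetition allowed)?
C(16+3-1, 3-1) = C(18, 2) = 153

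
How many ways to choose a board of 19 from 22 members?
C(22,19) = 22!/(19!×3!) = 1540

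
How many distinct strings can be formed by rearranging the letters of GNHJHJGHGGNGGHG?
15! / (4! × 2! × 7! × 2!) = 2702700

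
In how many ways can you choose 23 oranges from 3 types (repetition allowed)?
C(23+3-1, 3-1) = C(25, 2) = 300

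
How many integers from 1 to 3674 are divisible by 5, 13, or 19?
⌊3674/5⌋+⌊3674/13⌋+⌊3674/19⌋ - ⌊3674/65⌋-⌊3674/95⌋-⌊3674/247⌋ + ⌊3674/1235⌋ = 734+282+193 - 56-38-14 + 2 = 1103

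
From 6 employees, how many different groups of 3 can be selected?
C(6,3) = 6!/(3!×3!) = 20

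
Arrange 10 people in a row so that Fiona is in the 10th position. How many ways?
Fix one position: (10-1)! = 362880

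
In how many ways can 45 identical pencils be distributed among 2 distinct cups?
C(45+2-1, 2-1) = C(46, 1) = 46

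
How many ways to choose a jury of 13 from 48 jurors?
C(48,13) = 48!/(13!×35!) = 192928249296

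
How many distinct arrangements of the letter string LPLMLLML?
8! / (1! × 2! × 5!) = 168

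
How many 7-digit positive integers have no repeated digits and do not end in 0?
Last digit: 9 nonzero choices. First digit: 8 (nonzero, ≠last). Middle 5: P(8,5) = 6720. Total = 483840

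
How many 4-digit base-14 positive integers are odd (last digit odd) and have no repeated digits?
Last∈{1,3,5,7,9,11,13}. Last=0: 0. Last nonzero: 7×12×P(12,2) = 11088. Total = 11088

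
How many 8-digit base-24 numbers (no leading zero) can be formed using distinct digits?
First digit: 23 choices (nonzero). Then descending: 23 × 23 × 22 × 21 × 20 × 19 × 18 × 17 = 28418599440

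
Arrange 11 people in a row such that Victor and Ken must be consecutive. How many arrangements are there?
Treat the 2 as one block: (11-2+1)! × 2! = 3628800 × 2 = 7257600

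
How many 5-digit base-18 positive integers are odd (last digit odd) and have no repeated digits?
Last∈{1,3,5,7,9,11,13,15,17}. Last=0: 0. Last nonzero: 9×16×P(16,3) = 483840. Total = 483840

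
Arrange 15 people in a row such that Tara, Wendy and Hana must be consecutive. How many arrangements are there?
Treat the 3 as one block: (15-3+1)! × 3! = 6227020800 × 6 = 37362124800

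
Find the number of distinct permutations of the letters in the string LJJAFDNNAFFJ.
12! / (3! × 2! × 1! × 2! × 1! × 3!) = 3326400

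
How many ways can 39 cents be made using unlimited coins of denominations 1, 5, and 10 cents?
Coefficient of x^39 in 1/(1-x^1) · 1/(1-x^5) · 1/(1-x^10). Case on j = number of 10-cent coins (j = 0..3); remainder r = 39 - 10j is made from {1,5} in ⌊r/5⌋+1 ways. r = 39, 29, 19, 9 → 8 + 6 + 4 + 2 = 20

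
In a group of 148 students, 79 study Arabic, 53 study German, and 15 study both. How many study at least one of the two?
|A∪B| = |A| + |B| - |A∩B| = 79 + 53 - 15 = 117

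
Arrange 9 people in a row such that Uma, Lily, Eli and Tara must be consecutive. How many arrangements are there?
Treat the 4 as one block: (9-4+1)! × 4! = 720 × 24 = 17280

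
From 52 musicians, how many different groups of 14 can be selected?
C(52,14) = 52!/(14!×38!) = 1768966344600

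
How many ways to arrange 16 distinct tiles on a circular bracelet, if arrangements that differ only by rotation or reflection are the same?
(16-1)!/2 = 1307674368000/2 = 653837184000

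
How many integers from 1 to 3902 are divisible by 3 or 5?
⌊3902/3⌋ + ⌊3902/5⌋ - ⌊3902/15⌋ = 1300 + 780 - 260 = 1820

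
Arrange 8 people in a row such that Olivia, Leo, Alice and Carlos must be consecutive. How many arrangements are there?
Treat the 4 as one block: (8-4+1)! × 4! = 120 × 24 = 2880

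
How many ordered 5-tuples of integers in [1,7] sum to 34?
Coefficient of x^34 in (x + x² + ... + x^7)^5. By inclusion-exclusion on dice exceeding 7: Σ_j (-1)^j C(5,j)·C(34-1-7j, 4) = C(5,0)·C(33,4) - C(5,1)·C(26,4) + C(5,2)·C(19,4) - C(5,3)·C(12,4) + C(5,4)·C(5,4) = 1·40920 - 5·14950 + 10·3876 - 10·495 + 5·5 = 5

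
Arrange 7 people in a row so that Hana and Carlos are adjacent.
Treat as block: (7-1)! × 2! = 720 × 2 = 1440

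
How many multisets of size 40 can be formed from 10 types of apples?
C(40+10-1, 10-1) = C(49, 9) = 2054455634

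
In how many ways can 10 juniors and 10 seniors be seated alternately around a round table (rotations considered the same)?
Fix one of the juniors: (10-1)! ways for the remaining juniors, × 10! ways for the seniors = 362880 × 3628800 = 1316818944000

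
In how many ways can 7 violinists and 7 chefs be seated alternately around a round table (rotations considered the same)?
Fix one of the violinists: (7-1)! ways for the remaining violinists, × 7! ways for the chefs = 720 × 5040 = 3628800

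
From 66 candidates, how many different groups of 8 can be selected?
C(66,8) = 66!/(8!×58!) = 5743572120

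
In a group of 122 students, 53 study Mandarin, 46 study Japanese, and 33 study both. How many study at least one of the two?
|A∪B| = |A| + |B| - |A∩B| = 53 + 46 - 33 = 66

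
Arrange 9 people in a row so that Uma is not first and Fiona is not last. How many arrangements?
By inclusion-exclusion: 9! - 2×(9-1)! + (9-2)! = 362880 - 80640 + 5040 = 287280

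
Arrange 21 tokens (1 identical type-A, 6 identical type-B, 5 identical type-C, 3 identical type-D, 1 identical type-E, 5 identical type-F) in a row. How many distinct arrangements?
21! / (1! × 6! × 5! × 3! × 1! × 5!) = 821292151680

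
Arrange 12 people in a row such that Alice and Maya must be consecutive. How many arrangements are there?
Treat the 2 as one block: (12-2+1)! × 2! = 39916800 × 2 = 79833600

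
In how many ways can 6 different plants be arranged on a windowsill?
6! = 720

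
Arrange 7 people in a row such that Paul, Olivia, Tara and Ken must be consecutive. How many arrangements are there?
Treat the 4 as one block: (7-4+1)! × 4! = 24 × 24 = 576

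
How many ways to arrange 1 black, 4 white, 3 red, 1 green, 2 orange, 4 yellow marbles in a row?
15! / (1! × 4! × 3! × 1! × 2! × 4!) = 189189000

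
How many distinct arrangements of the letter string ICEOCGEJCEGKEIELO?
17! / (1! × 1! × 5! × 2! × 3! × 1! × 2! × 2!) = 61751289600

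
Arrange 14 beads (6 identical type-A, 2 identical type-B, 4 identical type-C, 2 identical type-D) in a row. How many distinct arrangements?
14! / (6! × 2! × 4! × 2!) = 1261260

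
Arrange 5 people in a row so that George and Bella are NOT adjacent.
Total - adjacent = 5! - (5-1)!×2 = 120 - 48 = 72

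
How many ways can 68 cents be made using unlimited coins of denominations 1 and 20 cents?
Coefficient of x^68 in 1/(1-x^1) · 1/(1-x^20). Use j coins of 20 for j = 0..⌊68/20⌋ = 3, the rest in 1s: 3 + 1 = 4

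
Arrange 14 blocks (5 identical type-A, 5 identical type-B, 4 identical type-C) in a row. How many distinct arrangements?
14! / (5! × 5! × 4!) = 252252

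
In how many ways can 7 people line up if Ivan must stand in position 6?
Fix one position: (7-1)! = 720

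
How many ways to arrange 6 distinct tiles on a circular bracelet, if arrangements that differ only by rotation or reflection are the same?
(6-1)!/2 = 120/2 = 60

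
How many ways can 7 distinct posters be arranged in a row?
7! = 5040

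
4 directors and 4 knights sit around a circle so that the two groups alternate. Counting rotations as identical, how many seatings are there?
Fix one of the directors: (4-1)! ways for the remaining directors, × 4! ways for the knights = 6 × 24 = 144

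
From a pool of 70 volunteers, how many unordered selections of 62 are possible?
C(70,62) = 70!/(62!×8!) = 9440350920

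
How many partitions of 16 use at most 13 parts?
By conjugation, equals partitions of 16 into parts ≤ 13. Let r_j(i) = number of partitions of i into parts ≤ j, for i = 0..16. r_1(i) = 1 for all i; r_j(i) = r_{j-1}(i) + r_j(i-j). Rows j = 2..13: ≤2: 1 1 2 2 3 3 4 4 5 5 6 6 7 7 8 8 9; ≤3: 1 1 2 3 4 5 7 8 10 12 14 16 19 21 24 27 30; ≤4: 1 1 2 3 5 6 9 11 15 18 23 27 34 39 47 54 64; ≤5: 1 1 2 3 5 7 10 13 18 23 30 37 47 57 70 84 101; ≤6: 1 1 2 3 5 7 11 14 20 26 35 44 58 71 90 110 136; ≤7: 1 1 2 3 5 7 11 15 21 28 38 49 65 82 105 131 164; ≤8: 1 1 2 3 5 7 11 15 22 29 40 52 70 89 116 146 186; ≤9: 1 1 2 3 5 7 11 15 22 30 41 54 73 94 123 157 201; ≤10: 1 1 2 3 5 7 11 15 22 30 42 55 75 97 128 164 212; ≤11: 1 1 2 3 5 7 11 15 22 30 42 56 76 99 131 169 219; ≤12: 1 1 2 3 5 7 11 15 22 30 42 56 77 100 133 172 224; ≤13: 1 1 2 3 5 7 11 15 22 30 42 56 77 101 134 174 227. r_13(16) = 227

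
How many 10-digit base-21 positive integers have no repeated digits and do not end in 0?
Last digit: 20 nonzero choices. First digit: 19 (nonzero, ≠last). Middle 8: P(19,8) = 3047466240. Total = 1158037171200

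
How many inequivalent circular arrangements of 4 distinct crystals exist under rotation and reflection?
(4-1)!/2 = 6/2 = 3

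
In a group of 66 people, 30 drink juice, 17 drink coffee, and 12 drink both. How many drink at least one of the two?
|A∪B| = |A| + |B| - |A∩B| = 30 + 17 - 12 = 35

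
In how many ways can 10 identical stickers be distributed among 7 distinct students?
C(10+7-1, 7-1) = C(16, 6) = 8008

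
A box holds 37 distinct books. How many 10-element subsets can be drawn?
C(37,10) = 37!/(10!×27!) = 348330136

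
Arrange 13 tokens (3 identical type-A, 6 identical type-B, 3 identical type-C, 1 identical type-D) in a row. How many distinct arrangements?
13! / (3! × 6! × 3! × 1!) = 240240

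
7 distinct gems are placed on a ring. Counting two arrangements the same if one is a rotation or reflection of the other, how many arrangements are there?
(7-1)!/2 = 720/2 = 360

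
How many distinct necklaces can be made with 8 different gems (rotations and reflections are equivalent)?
(8-1)!/2 = 5040/2 = 2520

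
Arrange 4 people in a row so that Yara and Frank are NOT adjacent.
Total - adjacent = 4! - (4-1)!×2 = 24 - 12 = 12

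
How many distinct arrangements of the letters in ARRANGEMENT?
11! / (2! × 2! × 2! × 1! × 2! × 1! × 1!) = 2494800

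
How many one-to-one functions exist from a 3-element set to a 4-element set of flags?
P(4,3) = 4!/(4-3)! = 24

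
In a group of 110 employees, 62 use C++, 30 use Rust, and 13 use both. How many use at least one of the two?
|A∪B| = |A| + |B| - |A∩B| = 62 + 30 - 13 = 79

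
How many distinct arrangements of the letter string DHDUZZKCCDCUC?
13! / (1! × 3! × 4! × 2! × 1! × 2!) = 10810800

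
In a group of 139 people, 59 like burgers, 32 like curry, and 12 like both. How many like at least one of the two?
|A∪B| = |A| + |B| - |A∩B| = 59 + 32 - 12 = 79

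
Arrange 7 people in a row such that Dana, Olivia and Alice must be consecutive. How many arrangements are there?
Treat the 3 as one block: (7-3+1)! × 3! = 120 × 6 = 720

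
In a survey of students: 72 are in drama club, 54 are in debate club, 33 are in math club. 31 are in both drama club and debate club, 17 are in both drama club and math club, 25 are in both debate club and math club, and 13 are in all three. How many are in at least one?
|A∪B∪C| = 72+54+33-31-17-25+13 = 99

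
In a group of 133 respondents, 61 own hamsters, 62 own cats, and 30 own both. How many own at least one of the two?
|A∪B| = |A| + |B| - |A∩B| = 61 + 62 - 30 = 93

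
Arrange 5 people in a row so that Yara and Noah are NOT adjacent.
Total - adjacent = 5! - (5-1)!×2 = 120 - 48 = 72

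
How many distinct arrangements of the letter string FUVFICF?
7! / (1! × 1! × 3! × 1! × 1!) = 840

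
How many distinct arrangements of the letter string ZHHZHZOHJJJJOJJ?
15! / (4! × 2! × 6! × 3!) = 6306300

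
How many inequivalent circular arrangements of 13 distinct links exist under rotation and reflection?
(13-1)!/2 = 479001600/2 = 239500800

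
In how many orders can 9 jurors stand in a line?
9! = 362880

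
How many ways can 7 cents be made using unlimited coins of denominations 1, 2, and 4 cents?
Coefficient of x^7 in 1/(1-x^1) · 1/(1-x^2) · 1/(1-x^4). Case on j = number of 4-cent coins (j = 0..1); remainder r = 7 - 4j is made from {1,2} in ⌊r/2⌋+1 ways. r = 7, 3 → 4 + 2 = 6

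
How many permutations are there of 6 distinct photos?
6! = 720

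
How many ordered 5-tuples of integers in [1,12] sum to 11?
Coefficient of x^11 in (x + x² + ... + x^12)^5. By inclusion-exclusion on dice exceeding 12: Σ_j (-1)^j C(5,j)·C(11-1-12j, 4) = C(5,0)·C(10,4) = 1·210 = 210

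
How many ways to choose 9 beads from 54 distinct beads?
C(54,9) = 54!/(9!×45!) = 5317936260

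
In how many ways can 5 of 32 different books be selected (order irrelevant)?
C(32,5) = 32!/(5!×27!) = 201376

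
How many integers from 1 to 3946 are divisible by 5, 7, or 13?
⌊3946/5⌋+⌊3946/7⌋+⌊3946/13⌋ - ⌊3946/35⌋-⌊3946/65⌋-⌊3946/91⌋ + ⌊3946/455⌋ = 789+563+303 - 112-60-43 + 8 = 1448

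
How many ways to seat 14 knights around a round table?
Circular: fix one position, arrange the rest. (14-1)! = 6227020800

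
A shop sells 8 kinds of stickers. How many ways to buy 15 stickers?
C(15+8-1, 8-1) = C(22, 7) = 170544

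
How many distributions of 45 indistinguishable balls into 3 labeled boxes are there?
C(45+3-1, 3-1) = C(47, 2) = 1081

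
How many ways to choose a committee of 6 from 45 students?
C(45,6) = 45!/(6!×39!) = 8145060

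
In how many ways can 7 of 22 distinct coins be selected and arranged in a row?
P(22,7) = 22!/(22-7)! = 859541760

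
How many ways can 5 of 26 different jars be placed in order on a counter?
P(26,5) = 26!/(26-5)! = 7893600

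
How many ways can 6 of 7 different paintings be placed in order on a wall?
P(7,6) = 7!/(7-6)! = 5040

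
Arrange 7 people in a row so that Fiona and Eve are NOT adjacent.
Total - adjacent = 7! - (7-1)!×2 = 5040 - 1440 = 3600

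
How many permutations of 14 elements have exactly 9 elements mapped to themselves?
Choose the 9 fixed points C(14,9) = 2002, derange the rest: !5 = Σ_{j=0}^{5} (-1)^j·5!/j! = 120 - 120 + 60 - 20 + 5 - 1 = 44. Product = 2002 × 44 = 88088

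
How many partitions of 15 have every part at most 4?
Let r_j(i) = number of partitions of i into parts ≤ j, for i = 0..15. r_1(i) = 1 for all i; r_j(i) = r_{j-1}(i) + r_j(i-j). Rows j = 2..4: ≤2: 1 1 2 2 3 3 4 4 5 5 6 6 7 7 8 8; ≤3: 1 1 2 3 4 5 7 8 10 12 14 16 19 21 24 27; ≤4: 1 1 2 3 5 6 9 11 15 18 23 27 34 39 47 54. r_4(15) = 54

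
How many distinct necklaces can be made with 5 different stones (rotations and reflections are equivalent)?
(5-1)!/2 = 24/2 = 12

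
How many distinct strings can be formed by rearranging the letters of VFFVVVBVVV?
10! / (1! × 7! × 2!) = 360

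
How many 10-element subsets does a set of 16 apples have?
C(16,10) = 16!/(10!×6!) = 8008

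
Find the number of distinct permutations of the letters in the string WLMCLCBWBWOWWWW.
15! / (1! × 2! × 2! × 7! × 1! × 2!) = 32432400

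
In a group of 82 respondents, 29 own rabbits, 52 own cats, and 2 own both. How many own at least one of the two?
|A∪B| = |A| + |B| - |A∩B| = 29 + 52 - 2 = 79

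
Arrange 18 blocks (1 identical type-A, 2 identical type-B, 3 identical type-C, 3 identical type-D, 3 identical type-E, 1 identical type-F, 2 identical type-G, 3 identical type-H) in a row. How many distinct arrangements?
18! / (1! × 2! × 3! × 3! × 3! × 1! × 2! × 3!) = 1235025792000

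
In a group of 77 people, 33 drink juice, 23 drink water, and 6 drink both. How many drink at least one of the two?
|A∪B| = |A| + |B| - |A∩B| = 33 + 23 - 6 = 50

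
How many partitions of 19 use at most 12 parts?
By conjugation, equals partitions of 19 into parts ≤ 12. Let r_j(i) = number of partitions of i into parts ≤ j, for i = 0..19. r_1(i) = 1 for all i; r_j(i) = r_{j-1}(i) + r_j(i-j). Rows j = 2..12: ≤2: 1 1 2 2 3 3 4 4 5 5 6 6 7 7 8 8 9 9 10 10; ≤3: 1 1 2 3 4 5 7 8 10 12 14 16 19 21 24 27 30 33 37 40; ≤4: 1 1 2 3 5 6 9 11 15 18 23 27 34 39 47 54 64 72 84 94; ≤5: 1 1 2 3 5 7 10 13 18 23 30 37 47 57 70 84 101 119 141 164; ≤6: 1 1 2 3 5 7 11 14 20 26 35 44 58 71 90 110 136 163 199 235; ≤7: 1 1 2 3 5 7 11 15 21 28 38 49 65 82 105 131 164 201 248 300; ≤8: 1 1 2 3 5 7 11 15 22 29 40 52 70 89 116 146 186 230 288 352; ≤9: 1 1 2 3 5 7 11 15 22 30 41 54 73 94 123 157 201 252 318 393; ≤10: 1 1 2 3 5 7 11 15 22 30 42 55 75 97 128 164 212 267 340 423; ≤11: 1 1 2 3 5 7 11 15 22 30 42 56 76 99 131 169 219 278 355 445; ≤12: 1 1 2 3 5 7 11 15 22 30 42 56 77 100 133 172 224 285 366 460. r_12(19) = 460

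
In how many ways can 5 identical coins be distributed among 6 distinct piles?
C(5+6-1, 6-1) = C(10, 5) = 252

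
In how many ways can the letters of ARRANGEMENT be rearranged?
11! / (2! × 2! × 2! × 1! × 2! × 1! × 1!) = 2494800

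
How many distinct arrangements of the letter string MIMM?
4! / (1! × 3!) = 4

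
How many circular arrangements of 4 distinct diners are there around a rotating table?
Circular: fix one position, arrange the rest. (4-1)! = 6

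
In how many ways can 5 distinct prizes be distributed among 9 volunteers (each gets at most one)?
P(9,5) = 9!/(9-5)! = 15120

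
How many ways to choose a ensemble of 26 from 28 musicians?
C(28,26) = 28!/(26!×2!) = 378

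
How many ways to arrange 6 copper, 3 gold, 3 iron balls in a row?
12! / (6! × 3! × 3!) = 18480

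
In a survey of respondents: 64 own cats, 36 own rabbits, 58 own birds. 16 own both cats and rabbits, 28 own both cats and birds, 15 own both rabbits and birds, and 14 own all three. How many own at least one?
|A∪B∪C| = 64+36+58-16-28-15+14 = 113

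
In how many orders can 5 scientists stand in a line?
5! = 120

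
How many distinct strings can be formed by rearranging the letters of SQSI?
4! / (1! × 2! × 1!) = 12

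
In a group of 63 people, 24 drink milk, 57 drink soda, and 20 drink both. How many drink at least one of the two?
|A∪B| = |A| + |B| - |A∩B| = 24 + 57 - 20 = 61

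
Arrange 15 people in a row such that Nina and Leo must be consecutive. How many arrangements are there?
Treat the 2 as one block: (15-2+1)! × 2! = 87178291200 × 2 = 174356582400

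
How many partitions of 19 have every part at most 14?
Let r_j(i) = number of partitions of i into parts ≤ j, for i = 0..19. r_1(i) = 1 for all i; r_j(i) = r_{j-1}(i) + r_j(i-j). Rows j = 2..14: ≤2: 1 1 2 2 3 3 4 4 5 5 6 6 7 7 8 8 9 9 10 10; ≤3: 1 1 2 3 4 5 7 8 10 12 14 16 19 21 24 27 30 33 37 40; ≤4: 1 1 2 3 5 6 9 11 15 18 23 27 34 39 47 54 64 72 84 94; ≤5: 1 1 2 3 5 7 10 13 18 23 30 37 47 57 70 84 101 119 141 164; ≤6: 1 1 2 3 5 7 11 14 20 26 35 44 58 71 90 110 136 163 199 235; ≤7: 1 1 2 3 5 7 11 15 21 28 38 49 65 82 105 131 164 201 248 300; ≤8: 1 1 2 3 5 7 11 15 22 29 40 52 70 89 116 146 186 230 288 352; ≤9: 1 1 2 3 5 7 11 15 22 30 41 54 73 94 123 157 201 252 318 393; ≤10: 1 1 2 3 5 7 11 15 22 30 42 55 75 97 128 164 212 267 340 423; ≤11: 1 1 2 3 5 7 11 15 22 30 42 56 76 99 131 169 219 278 355 445; ≤12: 1 1 2 3 5 7 11 15 22 30 42 56 77 100 133 172 224 285 366 460; ≤13: 1 1 2 3 5 7 11 15 22 30 42 56 77 101 134 174 227 290 373 471; ≤14: 1 1 2 3 5 7 11 15 22 30 42 56 77 101 135 175 229 293 378 478. r_14(19) = 478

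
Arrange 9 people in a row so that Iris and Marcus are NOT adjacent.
Total - adjacent = 9! - (9-1)!×2 = 362880 - 80640 = 282240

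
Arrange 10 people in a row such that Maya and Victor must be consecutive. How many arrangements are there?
Treat the 2 as one block: (10-2+1)! × 2! = 362880 × 2 = 725760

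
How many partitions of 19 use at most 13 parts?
By conjugation, equals partitions of 19 into parts ≤ 13. Let r_j(i) = number of partitions of i into parts ≤ j, for i = 0..19. r_1(i) = 1 for all i; r_j(i) = r_{j-1}(i) + r_j(i-j). Rows j = 2..13: ≤2: 1 1 2 2 3 3 4 4 5 5 6 6 7 7 8 8 9 9 10 10; ≤3: 1 1 2 3 4 5 7 8 10 12 14 16 19 21 24 27 30 33 37 40; ≤4: 1 1 2 3 5 6 9 11 15 18 23 27 34 39 47 54 64 72 84 94; ≤5: 1 1 2 3 5 7 10 13 18 23 30 37 47 57 70 84 101 119 141 164; ≤6: 1 1 2 3 5 7 11 14 20 26 35 44 58 71 90 110 136 163 199 235; ≤7: 1 1 2 3 5 7 11 15 21 28 38 49 65 82 105 131 164 201 248 300; ≤8: 1 1 2 3 5 7 11 15 22 29 40 52 70 89 116 146 186 230 288 352; ≤9: 1 1 2 3 5 7 11 15 22 30 41 54 73 94 123 157 201 252 318 393; ≤10: 1 1 2 3 5 7 11 15 22 30 42 55 75 97 128 164 212 267 340 423; ≤11: 1 1 2 3 5 7 11 15 22 30 42 56 76 99 131 169 219 278 355 445; ≤12: 1 1 2 3 5 7 11 15 22 30 42 56 77 100 133 172 224 285 366 460; ≤13: 1 1 2 3 5 7 11 15 22 30 42 56 77 101 134 174 227 290 373 471. r_13(19) = 471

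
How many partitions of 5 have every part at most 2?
Let r_j(i) = number of partitions of i into parts ≤ j, for i = 0..5. r_1(i) = 1 for all i; r_j(i) = r_{j-1}(i) + r_j(i-j). Rows j = 2..2: ≤2: 1 1 2 2 3 3. r_2(5) = 3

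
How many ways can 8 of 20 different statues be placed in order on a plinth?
P(20,8) = 20!/(20-8)! = 5079110400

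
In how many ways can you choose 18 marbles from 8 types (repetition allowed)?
C(18+8-1, 8-1) = C(25, 7) = 480700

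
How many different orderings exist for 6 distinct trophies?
6! = 720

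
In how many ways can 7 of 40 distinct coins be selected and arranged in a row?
P(40,7) = 40!/(40-7)! = 93963542400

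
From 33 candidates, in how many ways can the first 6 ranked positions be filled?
P(33,6) = 33!/(33-6)! = 797448960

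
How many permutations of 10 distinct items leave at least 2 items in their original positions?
Exactly j fixed points: C(10,j)·!(10-j); sum over j ≥ 2 (derangement numbers via !m = (m-1)·(!(m-1) + !(m-2)): !0..!8 = 1, 0, 1, 2, 9, 44, 265, 1854, 14833). Σ_{j=2}^{10} C(10,j)·!(10-j) = C(10,2)·!8 + C(10,3)·!7 + C(10,4)·!6 + C(10,5)·!5 + C(10,6)·!4 + C(10,7)·!3 + C(10,8)·!2 + C(10,9)·!1 + C(10,10)·!0 = 45·14833 + 120·1854 + 210·265 + 252·44 + 210·9 + 120·2 + 45·1 + 10·0 + 1·1 = 958879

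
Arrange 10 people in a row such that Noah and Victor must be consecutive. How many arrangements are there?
Treat the 2 as one block: (10-2+1)! × 2! = 362880 × 2 = 725760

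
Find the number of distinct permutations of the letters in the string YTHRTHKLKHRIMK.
14! / (3! × 2! × 1! × 1! × 3! × 1! × 1! × 2!) = 605404800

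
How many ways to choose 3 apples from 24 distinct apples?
C(24,3) = 24!/(3!×21!) = 2024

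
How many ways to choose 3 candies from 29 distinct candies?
C(29,3) = 29!/(3!×26!) = 3654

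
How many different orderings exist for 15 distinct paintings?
15! = 1307674368000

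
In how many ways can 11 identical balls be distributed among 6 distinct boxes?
C(11+6-1, 6-1) = C(16, 5) = 4368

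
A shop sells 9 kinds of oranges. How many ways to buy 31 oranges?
C(31+9-1, 9-1) = C(39, 8) = 61523748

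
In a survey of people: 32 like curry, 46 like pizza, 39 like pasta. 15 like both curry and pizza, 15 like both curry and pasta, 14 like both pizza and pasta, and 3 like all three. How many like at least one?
|A∪B∪C| = 32+46+39-15-15-14+3 = 76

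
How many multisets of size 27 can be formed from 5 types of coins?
C(27+5-1, 5-1) = C(31, 4) = 31465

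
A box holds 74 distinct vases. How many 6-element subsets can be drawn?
C(74,6) = 74!/(6!×68!) = 185250786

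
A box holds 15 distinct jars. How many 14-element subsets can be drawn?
C(15,14) = 15!/(14!×1!) = 15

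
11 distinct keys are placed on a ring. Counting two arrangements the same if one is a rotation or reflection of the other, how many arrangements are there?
(11-1)!/2 = 3628800/2 = 1814400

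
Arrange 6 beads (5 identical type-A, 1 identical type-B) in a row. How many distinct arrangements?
6! / (5! × 1!) = 6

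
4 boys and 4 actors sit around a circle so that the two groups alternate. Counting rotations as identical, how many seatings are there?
Fix one of the boys: (4-1)! ways for the remaining boys, × 4! ways for the actors = 6 × 24 = 144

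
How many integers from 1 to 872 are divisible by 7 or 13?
⌊872/7⌋ + ⌊872/13⌋ - ⌊872/91⌋ = 124 + 67 - 9 = 182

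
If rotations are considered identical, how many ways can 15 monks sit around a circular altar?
Circular: fix one position, arrange the rest. (15-1)! = 87178291200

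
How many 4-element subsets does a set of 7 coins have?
C(7,4) = 7!/(4!×3!) = 35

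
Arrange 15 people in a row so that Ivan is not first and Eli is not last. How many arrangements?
By inclusion-exclusion: 15! - 2×(15-1)! + (15-2)! = 1307674368000 - 174356582400 + 6227020800 = 1139544806400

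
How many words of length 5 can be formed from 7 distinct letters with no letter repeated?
P(7,5) = 7!/(7-5)! = 2520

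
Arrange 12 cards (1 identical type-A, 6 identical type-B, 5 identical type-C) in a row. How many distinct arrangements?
12! / (1! × 6! × 5!) = 5544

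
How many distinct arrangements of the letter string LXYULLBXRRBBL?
13! / (1! × 3! × 4! × 1! × 2! × 2!) = 10810800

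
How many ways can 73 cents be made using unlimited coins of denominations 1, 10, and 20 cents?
Coefficient of x^73 in 1/(1-x^1) · 1/(1-x^10) · 1/(1-x^20). Case on j = number of 20-cent coins (j = 0..3); remainder r = 73 - 20j is made from {1,10} in ⌊r/10⌋+1 ways. r = 73, 53, 33, 13 → 8 + 6 + 4 + 2 = 20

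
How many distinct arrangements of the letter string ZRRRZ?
5! / (3! × 2!) = 10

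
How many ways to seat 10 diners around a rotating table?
Circular: fix one position, arrange the rest. (10-1)! = 362880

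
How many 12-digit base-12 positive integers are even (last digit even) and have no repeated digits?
Last∈{0,2,4,6,8,10}. Last=0: 39916800. Last nonzero: 5×10×P(10,10) = 181440000. Total = 221356800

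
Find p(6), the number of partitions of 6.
Pentagonal recurrence p(n) = p(n-1) + p(n-2) - p(n-5) - p(n-7) + p(n-12) + p(n-15) - ... gives p(0..5) = 1, 1, 2, 3, 5, 7. p(6) = p(5) + p(4) - p(1) = 7 + 5 - 1 = 11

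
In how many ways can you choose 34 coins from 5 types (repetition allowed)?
C(34+5-1, 5-1) = C(38, 4) = 73815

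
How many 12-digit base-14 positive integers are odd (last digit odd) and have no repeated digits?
Last∈{1,3,5,7,9,11,13}. Last=0: 0. Last nonzero: 7×12×P(12,10) = 20118067200. Total = 20118067200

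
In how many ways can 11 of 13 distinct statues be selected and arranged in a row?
P(13,11) = 13!/(13-11)! = 3113510400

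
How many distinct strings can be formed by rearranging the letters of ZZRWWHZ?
7! / (1! × 2! × 1! × 3!) = 420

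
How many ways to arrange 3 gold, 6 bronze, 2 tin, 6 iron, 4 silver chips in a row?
21! / (3! × 6! × 2! × 6! × 4!) = 342205063200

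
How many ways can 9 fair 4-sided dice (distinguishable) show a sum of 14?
Coefficient of x^14 in (x + x² + ... + x^4)^9. By inclusion-exclusion on dice exceeding 4: Σ_j (-1)^j C(9,j)·C(14-1-4j, 8) = C(9,0)·C(13,8) - C(9,1)·C(9,8) = 1·1287 - 9·9 = 1206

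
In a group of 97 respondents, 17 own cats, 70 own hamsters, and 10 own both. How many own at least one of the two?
|A∪B| = |A| + |B| - |A∩B| = 17 + 70 - 10 = 77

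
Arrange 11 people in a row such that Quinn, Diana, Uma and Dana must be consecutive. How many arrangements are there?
Treat the 4 as one block: (11-4+1)! × 4! = 40320 × 24 = 967680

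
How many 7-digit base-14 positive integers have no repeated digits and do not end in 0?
Last digit: 13 nonzero choices. First digit: 12 (nonzero, ≠last). Middle 5: P(12,5) = 95040. Total = 14826240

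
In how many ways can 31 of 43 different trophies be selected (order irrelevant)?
C(43,31) = 43!/(31!×12!) = 15338678264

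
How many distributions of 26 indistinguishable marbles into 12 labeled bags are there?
C(26+12-1, 12-1) = C(37, 11) = 854992152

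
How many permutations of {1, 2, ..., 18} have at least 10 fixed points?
Exactly j fixed points: C(18,j)·!(18-j); sum over j ≥ 10 (derangement numbers via !m = (m-1)·(!(m-1) + !(m-2)): !0..!8 = 1, 0, 1, 2, 9, 44, 265, 1854, 14833). Σ_{j=10}^{18} C(18,j)·!(18-j) = C(18,10)·!8 + C(18,11)·!7 + C(18,12)·!6 + C(18,13)·!5 + C(18,14)·!4 + C(18,15)·!3 + C(18,16)·!2 + C(18,17)·!1 + C(18,18)·!0 = 43758·14833 + 31824·1854 + 18564·265 + 8568·44 + 3060·9 + 816·2 + 153·1 + 18·0 + 1·1 = 713389888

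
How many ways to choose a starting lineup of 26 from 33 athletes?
C(33,26) = 33!/(26!×7!) = 4272048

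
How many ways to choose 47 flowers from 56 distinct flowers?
C(56,47) = 56!/(47!×9!) = 7575968400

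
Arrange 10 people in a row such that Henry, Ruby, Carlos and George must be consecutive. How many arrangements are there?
Treat the 4 as one block: (10-4+1)! × 4! = 5040 × 24 = 120960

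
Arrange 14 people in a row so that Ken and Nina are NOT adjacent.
Total - adjacent = 14! - (14-1)!×2 = 87178291200 - 12454041600 = 74724249600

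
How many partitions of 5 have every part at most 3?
Let r_j(i) = number of partitions of i into parts ≤ j, for i = 0..5. r_1(i) = 1 for all i; r_j(i) = r_{j-1}(i) + r_j(i-j). Rows j = 2..3: ≤2: 1 1 2 2 3 3; ≤3: 1 1 2 3 4 5. r_3(5) = 5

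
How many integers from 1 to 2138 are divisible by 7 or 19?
⌊2138/7⌋ + ⌊2138/19⌋ - ⌊2138/133⌋ = 305 + 112 - 16 = 401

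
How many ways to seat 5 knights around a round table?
Circular: fix one position, arrange the rest. (5-1)! = 24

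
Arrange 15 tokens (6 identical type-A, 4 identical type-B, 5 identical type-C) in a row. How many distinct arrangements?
15! / (6! × 4! × 5!) = 630630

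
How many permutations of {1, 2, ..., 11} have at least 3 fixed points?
Exactly j fixed points: C(11,j)·!(11-j); sum over j ≥ 3 (derangement numbers via !m = (m-1)·(!(m-1) + !(m-2)): !0..!8 = 1, 0, 1, 2, 9, 44, 265, 1854, 14833). Σ_{j=3}^{11} C(11,j)·!(11-j) = C(11,3)·!8 + C(11,4)·!7 + C(11,5)·!6 + C(11,6)·!5 + C(11,7)·!4 + C(11,8)·!3 + C(11,9)·!2 + C(11,10)·!1 + C(11,11)·!0 = 165·14833 + 330·1854 + 462·265 + 462·44 + 330·9 + 165·2 + 55·1 + 11·0 + 1·1 = 3205379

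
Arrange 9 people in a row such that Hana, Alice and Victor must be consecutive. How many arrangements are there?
Treat the 3 as one block: (9-3+1)! × 3! = 5040 × 6 = 30240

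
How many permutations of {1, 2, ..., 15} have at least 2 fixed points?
Exactly j fixed points: C(15,j)·!(15-j); sum over j ≥ 2 (derangement numbers via !m = (m-1)·(!(m-1) + !(m-2)): !0..!13 = 1, 0, 1, 2, 9, 44, 265, 1854, 14833, 133496, 1334961, 14684570, 176214841, 2290792932). Σ_{j=2}^{15} C(15,j)·!(15-j) = C(15,2)·!13 + C(15,3)·!12 + C(15,4)·!11 + C(15,5)·!10 + C(15,6)·!9 + C(15,7)·!8 + C(15,8)·!7 + C(15,9)·!6 + C(15,10)·!5 + C(15,11)·!4 + C(15,12)·!3 + C(15,13)·!2 + C(15,14)·!1 + C(15,15)·!0 = 105·2290792932 + 455·176214841 + 1365·14684570 + 3003·1334961 + 5005·133496 + 6435·14833 + 6435·1854 + 5005·265 + 3003·44 + 1365·9 + 455·2 + 105·1 + 15·0 + 1·1 = 345541336531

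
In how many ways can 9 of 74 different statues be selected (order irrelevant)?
C(74,9) = 74!/(9!×65!) = 110524147514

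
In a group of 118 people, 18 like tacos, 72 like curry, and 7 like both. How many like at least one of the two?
|A∪B| = |A| + |B| - |A∩B| = 18 + 72 - 7 = 83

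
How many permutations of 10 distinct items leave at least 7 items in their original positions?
Exactly j fixed points: C(10,j)·!(10-j); sum over j ≥ 7 (derangement numbers via !m = (m-1)·(!(m-1) + !(m-2)): !0..!3 = 1, 0, 1, 2). Σ_{j=7}^{10} C(10,j)·!(10-j) = C(10,7)·!3 + C(10,8)·!2 + C(10,9)·!1 + C(10,10)·!0 = 120·2 + 45·1 + 10·0 + 1·1 = 286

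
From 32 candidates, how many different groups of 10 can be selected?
C(32,10) = 32!/(10!×22!) = 64512240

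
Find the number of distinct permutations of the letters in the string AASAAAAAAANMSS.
14! / (9! × 1! × 3! × 1!) = 40040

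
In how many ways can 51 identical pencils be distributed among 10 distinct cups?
C(51+10-1, 10-1) = C(60, 9) = 14783142660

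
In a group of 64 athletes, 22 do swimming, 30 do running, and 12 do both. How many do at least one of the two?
|A∪B| = |A| + |B| - |A∩B| = 22 + 30 - 12 = 40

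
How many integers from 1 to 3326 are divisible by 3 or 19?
⌊3326/3⌋ + ⌊3326/19⌋ - ⌊3326/57⌋ = 1108 + 175 - 58 = 1225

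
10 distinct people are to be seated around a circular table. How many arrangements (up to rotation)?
Circular: fix one position, arrange the rest. (10-1)! = 362880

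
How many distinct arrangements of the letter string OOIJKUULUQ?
10! / (1! × 1! × 1! × 2! × 1! × 3! × 1!) = 302400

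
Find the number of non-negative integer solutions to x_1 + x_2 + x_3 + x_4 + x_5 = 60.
C(60+5-1, 5-1) = C(64, 4) = 635376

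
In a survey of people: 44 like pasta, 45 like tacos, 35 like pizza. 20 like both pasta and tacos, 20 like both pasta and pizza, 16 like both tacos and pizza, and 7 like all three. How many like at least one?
|A∪B∪C| = 44+45+35-20-20-16+7 = 75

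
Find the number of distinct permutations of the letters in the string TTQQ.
4! / (2! × 2!) = 6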